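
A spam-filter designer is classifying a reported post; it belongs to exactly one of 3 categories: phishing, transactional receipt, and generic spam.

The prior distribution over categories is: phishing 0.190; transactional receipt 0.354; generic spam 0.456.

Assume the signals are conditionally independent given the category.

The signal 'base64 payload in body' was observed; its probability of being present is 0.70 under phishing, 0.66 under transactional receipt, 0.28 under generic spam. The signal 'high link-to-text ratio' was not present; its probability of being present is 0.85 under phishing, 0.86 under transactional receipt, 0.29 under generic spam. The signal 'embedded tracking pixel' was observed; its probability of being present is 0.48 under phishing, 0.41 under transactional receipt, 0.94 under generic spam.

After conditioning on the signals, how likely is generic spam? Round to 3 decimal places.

0.788

Multiply each prior by the joint likelihood of the signal pattern (using 1 − P(present | H) for each absent signal):
  phishing: 0.190 × 0.70 × (1 − 0.85) × 0.48 = 0.009576
  transactional receipt: 0.354 × 0.66 × (1 − 0.86) × 0.41 = 0.013411
  generic spam: 0.456 × 0.28 × (1 − 0.29) × 0.94 = 0.085214
Marginal likelihood of the evidence = 0.1082.
P(generic spam | evidence) = 0.085214 / 0.1082 ≈ 0.788.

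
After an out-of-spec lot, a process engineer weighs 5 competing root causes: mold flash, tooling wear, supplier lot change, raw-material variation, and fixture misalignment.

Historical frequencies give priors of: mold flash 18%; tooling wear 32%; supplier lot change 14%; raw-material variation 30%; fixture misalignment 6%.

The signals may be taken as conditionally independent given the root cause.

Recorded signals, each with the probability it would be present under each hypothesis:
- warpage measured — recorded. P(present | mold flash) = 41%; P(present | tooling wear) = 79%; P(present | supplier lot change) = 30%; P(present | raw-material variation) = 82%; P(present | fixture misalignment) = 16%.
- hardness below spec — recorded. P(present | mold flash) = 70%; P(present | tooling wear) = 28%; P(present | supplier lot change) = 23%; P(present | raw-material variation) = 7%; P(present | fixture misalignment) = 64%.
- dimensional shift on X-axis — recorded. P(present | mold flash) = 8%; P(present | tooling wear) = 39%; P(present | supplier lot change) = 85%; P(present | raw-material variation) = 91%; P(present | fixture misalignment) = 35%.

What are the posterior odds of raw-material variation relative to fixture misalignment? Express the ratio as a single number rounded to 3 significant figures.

7.29

Posterior odds equal prior odds times the likelihood ratio; only the two competing hypotheses matter.
  raw-material variation: 0.30 × 0.82 × 0.07 × 0.91 = 0.01567
  fixture misalignment: 0.06 × 0.16 × 0.64 × 0.35 = 0.0021504
Posterior odds = 0.01567 / 0.0021504 ≈ 7.29.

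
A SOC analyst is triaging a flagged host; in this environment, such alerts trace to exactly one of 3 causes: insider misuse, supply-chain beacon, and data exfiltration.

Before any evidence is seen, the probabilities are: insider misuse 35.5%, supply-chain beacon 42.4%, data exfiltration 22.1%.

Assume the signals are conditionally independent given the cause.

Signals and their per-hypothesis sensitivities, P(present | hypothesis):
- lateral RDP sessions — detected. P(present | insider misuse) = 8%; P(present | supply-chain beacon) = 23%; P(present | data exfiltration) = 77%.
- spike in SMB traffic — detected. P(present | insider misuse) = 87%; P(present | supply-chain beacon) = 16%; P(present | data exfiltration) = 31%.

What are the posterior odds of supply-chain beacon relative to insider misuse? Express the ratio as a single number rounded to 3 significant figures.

The normalizing constant cancels in an odds ratio, so compute prior × likelihood for the two hypotheses only:
  supply-chain beacon: 0.424 × 0.23 × 0.16 = 0.015603
  insider misuse: 0.355 × 0.08 × 0.87 = 0.024708
Posterior odds = 0.015603 / 0.024708 ≈ 0.632.

0.632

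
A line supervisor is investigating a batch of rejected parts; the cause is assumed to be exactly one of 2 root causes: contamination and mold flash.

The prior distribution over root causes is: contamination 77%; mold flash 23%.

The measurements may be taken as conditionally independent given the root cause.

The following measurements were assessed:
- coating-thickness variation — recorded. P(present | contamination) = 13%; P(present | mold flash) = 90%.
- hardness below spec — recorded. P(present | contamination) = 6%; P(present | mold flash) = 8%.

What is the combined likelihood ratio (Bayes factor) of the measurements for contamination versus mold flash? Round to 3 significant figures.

Joint likelihood of the measurement pattern under each hypothesis:
  contamination: 0.13 × 0.06 = 0.0078
  mold flash: 0.90 × 0.08 = 0.072
Bayes factor = 0.0078 / 0.072 ≈ 0.108

0.108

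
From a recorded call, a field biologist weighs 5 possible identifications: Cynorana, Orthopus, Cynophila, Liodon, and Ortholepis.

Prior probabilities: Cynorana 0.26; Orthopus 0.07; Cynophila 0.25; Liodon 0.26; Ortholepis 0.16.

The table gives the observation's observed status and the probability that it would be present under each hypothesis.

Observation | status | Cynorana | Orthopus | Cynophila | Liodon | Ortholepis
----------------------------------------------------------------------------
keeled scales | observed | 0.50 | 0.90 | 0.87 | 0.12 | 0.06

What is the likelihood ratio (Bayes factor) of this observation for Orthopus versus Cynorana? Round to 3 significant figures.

1.80

The Bayes factor is the ratio of the two likelihoods.
  Orthopus: 0.9
  Cynorana: 0.5
Bayes factor = 0.9 / 0.5 ≈ 1.80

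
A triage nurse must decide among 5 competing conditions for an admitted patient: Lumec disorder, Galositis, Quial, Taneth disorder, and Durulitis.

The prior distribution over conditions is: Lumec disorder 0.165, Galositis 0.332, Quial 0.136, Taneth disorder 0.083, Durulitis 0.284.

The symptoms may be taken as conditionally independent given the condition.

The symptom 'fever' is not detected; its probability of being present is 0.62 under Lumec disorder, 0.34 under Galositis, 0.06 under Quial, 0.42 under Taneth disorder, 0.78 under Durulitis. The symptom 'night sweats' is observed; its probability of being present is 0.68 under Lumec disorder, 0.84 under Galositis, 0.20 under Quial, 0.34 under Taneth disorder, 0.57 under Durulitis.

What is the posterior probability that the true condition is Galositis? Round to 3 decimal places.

0.605

Multiply each prior by the joint likelihood of the symptom pattern (using 1 − P(present | H) for each absent symptom):
  Lumec disorder: 0.165 × (1 − 0.62) × 0.68 = 0.042636
  Galositis: 0.332 × (1 − 0.34) × 0.84 = 0.18406
  Quial: 0.136 × (1 − 0.06) × 0.20 = 0.025568
  Taneth disorder: 0.083 × (1 − 0.42) × 0.34 = 0.016368
  Durulitis: 0.284 × (1 − 0.78) × 0.57 = 0.035614
Normalizing constant Z = 0.042636 + 0.18406 + 0.025568 + 0.016368 + 0.035614 = 0.30425.
P(Galositis | evidence) = 0.18406 / 0.30425 ≈ 0.605.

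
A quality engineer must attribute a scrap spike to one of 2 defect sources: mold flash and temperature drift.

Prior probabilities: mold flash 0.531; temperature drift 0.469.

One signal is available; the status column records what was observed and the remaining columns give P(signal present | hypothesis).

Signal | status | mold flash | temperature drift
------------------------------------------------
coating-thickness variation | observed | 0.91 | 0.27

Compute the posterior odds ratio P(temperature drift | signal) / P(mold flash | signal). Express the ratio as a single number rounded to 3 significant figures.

Posterior odds equal prior odds times the likelihood ratio; only the two competing hypotheses matter.
  temperature drift: 0.469 × 0.27 = 0.12663
  mold flash: 0.531 × 0.91 = 0.48321
Posterior odds = 0.12663 / 0.48321 ≈ 0.262.

0.262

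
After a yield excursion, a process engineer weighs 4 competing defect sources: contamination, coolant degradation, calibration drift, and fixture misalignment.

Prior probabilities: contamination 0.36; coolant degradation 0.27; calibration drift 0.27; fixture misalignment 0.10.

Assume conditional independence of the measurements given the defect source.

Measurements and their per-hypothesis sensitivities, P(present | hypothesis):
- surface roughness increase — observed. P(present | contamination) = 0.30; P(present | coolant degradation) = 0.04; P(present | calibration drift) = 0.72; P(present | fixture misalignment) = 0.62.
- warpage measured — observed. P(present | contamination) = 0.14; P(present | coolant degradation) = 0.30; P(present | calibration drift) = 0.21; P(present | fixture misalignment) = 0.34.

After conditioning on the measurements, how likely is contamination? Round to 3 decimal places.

Multiply each prior by the joint likelihood of the measurement pattern:
  contamination: 0.36 × 0.30 × 0.14 = 0.01512
  coolant degradation: 0.27 × 0.04 × 0.30 = 0.00324
  calibration drift: 0.27 × 0.72 × 0.21 = 0.040824
  fixture misalignment: 0.10 × 0.62 × 0.34 = 0.02108
Normalizing constant Z = 0.01512 + 0.00324 + 0.040824 + 0.02108 = 0.080264.
P(contamination | evidence) = 0.01512 / 0.080264 ≈ 0.188.

0.188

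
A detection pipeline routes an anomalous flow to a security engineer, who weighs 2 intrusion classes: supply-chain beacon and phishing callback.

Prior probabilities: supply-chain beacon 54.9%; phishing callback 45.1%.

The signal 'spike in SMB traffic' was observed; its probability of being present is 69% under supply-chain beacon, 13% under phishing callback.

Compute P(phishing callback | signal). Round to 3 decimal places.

Multiply each prior by the likelihood of the signal:
  supply-chain beacon: 0.549 × 0.69 = 0.37881
  phishing callback: 0.451 × 0.13 = 0.05863
Marginal likelihood of the evidence = 0.43744.
P(phishing callback | evidence) = 0.05863 / 0.43744 ≈ 0.134.

0.134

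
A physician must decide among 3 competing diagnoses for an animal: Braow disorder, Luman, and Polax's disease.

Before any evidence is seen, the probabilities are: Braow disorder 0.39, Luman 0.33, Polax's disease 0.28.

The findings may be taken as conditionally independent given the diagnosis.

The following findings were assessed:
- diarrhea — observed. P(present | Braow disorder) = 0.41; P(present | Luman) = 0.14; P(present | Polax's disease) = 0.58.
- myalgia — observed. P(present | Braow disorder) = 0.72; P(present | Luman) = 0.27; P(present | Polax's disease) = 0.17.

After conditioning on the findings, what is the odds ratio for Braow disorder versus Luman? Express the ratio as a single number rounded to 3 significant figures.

9.23

Posterior odds equal prior odds times the likelihood ratio; only the two competing hypotheses matter.
  Braow disorder: 0.39 × 0.41 × 0.72 = 0.11513
  Luman: 0.33 × 0.14 × 0.27 = 0.012474
Posterior odds = 0.11513 / 0.012474 ≈ 9.23.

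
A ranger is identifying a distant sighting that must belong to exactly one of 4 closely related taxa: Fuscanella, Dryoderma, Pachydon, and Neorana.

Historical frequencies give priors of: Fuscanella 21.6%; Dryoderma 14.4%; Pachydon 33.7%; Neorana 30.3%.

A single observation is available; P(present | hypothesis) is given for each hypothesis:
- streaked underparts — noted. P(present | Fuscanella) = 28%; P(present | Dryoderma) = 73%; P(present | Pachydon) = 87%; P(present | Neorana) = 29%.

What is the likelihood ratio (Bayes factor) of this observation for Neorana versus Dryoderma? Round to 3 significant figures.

Likelihood of this observation under each hypothesis:
  Neorana: 0.29
  Dryoderma: 0.73
Bayes factor = 0.29 / 0.73 ≈ 0.397

0.397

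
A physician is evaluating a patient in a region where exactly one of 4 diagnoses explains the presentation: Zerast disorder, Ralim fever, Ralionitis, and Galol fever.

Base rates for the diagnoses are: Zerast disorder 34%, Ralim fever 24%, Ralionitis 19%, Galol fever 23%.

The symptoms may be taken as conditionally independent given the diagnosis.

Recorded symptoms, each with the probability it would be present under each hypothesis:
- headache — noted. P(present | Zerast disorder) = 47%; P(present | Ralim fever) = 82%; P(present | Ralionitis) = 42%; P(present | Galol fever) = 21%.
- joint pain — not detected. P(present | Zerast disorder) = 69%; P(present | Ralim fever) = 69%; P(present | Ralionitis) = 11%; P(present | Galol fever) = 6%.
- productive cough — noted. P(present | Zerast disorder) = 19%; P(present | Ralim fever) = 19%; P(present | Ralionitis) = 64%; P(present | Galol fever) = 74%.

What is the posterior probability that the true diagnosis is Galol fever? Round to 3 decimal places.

0.336

By Bayes' rule with conditional independence, the unnormalized weight for each hypothesis is prior × ∏ likelihoods (using 1 − P(present | H) for each absent symptom):
  Zerast disorder: 0.34 × 0.47 × (1 − 0.69) × 0.19 = 0.0094122
  Ralim fever: 0.24 × 0.82 × (1 − 0.69) × 0.19 = 0.011592
  Ralionitis: 0.19 × 0.42 × (1 − 0.11) × 0.64 = 0.045454
  Galol fever: 0.23 × 0.21 × (1 − 0.06) × 0.74 = 0.033597
The unnormalized weights sum to 0.10006.
P(Galol fever | evidence) = 0.033597 / 0.10006 ≈ 0.336.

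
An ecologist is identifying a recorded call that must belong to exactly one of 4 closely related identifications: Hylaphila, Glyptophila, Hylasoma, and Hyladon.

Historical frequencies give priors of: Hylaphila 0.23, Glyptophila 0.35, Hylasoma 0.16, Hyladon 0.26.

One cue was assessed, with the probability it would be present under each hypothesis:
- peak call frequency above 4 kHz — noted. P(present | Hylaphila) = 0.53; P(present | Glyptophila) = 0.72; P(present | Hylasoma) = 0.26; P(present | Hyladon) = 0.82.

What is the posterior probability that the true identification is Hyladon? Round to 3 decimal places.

0.339

For each hypothesis, the unnormalized posterior weight is prior × likelihood:
  Hylaphila: 0.23 × 0.53 = 0.1219
  Glyptophila: 0.35 × 0.72 = 0.252
  Hylasoma: 0.16 × 0.26 = 0.0416
  Hyladon: 0.26 × 0.82 = 0.2132
The unnormalized weights sum to 0.6287.
P(Hyladon | evidence) = 0.2132 / 0.6287 ≈ 0.339.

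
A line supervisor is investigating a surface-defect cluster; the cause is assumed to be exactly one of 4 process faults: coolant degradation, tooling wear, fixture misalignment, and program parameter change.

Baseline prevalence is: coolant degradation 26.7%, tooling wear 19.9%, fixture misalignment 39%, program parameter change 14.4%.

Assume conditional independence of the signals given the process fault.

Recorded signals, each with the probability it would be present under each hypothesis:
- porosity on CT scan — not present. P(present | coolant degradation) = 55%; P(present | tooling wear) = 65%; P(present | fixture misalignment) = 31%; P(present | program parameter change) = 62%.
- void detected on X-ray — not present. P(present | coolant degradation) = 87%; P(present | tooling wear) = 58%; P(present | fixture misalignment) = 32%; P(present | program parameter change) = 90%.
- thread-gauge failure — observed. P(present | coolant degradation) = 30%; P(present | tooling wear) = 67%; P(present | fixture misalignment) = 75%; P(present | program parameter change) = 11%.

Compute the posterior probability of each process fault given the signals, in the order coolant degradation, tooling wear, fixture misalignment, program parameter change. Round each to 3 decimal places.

By Bayes' rule with conditional independence, the unnormalized weight for each hypothesis is prior × ∏ likelihoods (using 1 − P(present | H) for each absent signal):
  coolant degradation: 0.267 × (1 − 0.55) × (1 − 0.87) × 0.30 = 0.0046859
  tooling wear: 0.199 × (1 − 0.65) × (1 − 0.58) × 0.67 = 0.0196
  fixture misalignment: 0.390 × (1 − 0.31) × (1 − 0.32) × 0.75 = 0.13724
  program parameter change: 0.144 × (1 − 0.62) × (1 − 0.90) × 0.11 = 0.00060192
The unnormalized weights sum to 0.16213.
P(coolant degradation | evidence) = 0.0046859 / 0.16213 ≈ 0.029
P(tooling wear | evidence) = 0.0196 / 0.16213 ≈ 0.121
P(fixture misalignment | evidence) = 0.13724 / 0.16213 ≈ 0.846
P(program parameter change | evidence) = 0.00060192 / 0.16213 ≈ 0.004

0.029, 0.121, 0.846, 0.004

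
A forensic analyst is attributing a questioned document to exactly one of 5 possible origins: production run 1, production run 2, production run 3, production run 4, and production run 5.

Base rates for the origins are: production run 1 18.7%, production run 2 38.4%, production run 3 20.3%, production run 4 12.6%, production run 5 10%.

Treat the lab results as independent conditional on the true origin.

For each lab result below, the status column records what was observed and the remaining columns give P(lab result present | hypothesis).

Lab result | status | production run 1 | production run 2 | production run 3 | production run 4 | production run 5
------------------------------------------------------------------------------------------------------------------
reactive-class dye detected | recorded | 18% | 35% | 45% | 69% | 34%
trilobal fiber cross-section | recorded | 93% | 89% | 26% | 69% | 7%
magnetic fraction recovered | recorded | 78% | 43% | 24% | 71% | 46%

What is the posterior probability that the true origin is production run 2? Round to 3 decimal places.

0.411

By Bayes' rule with conditional independence, the unnormalized weight for each hypothesis is prior × ∏ likelihoods:
  production run 1: 0.187 × 0.18 × 0.93 × 0.78 = 0.024417
  production run 2: 0.384 × 0.35 × 0.89 × 0.43 = 0.051435
  production run 3: 0.203 × 0.45 × 0.26 × 0.24 = 0.0057002
  production run 4: 0.126 × 0.69 × 0.69 × 0.71 = 0.042592
  production run 5: 0.100 × 0.34 × 0.07 × 0.46 = 0.0010948
Normalizing constant Z = 0.024417 + 0.051435 + 0.0057002 + 0.042592 + 0.0010948 = 0.12524.
P(production run 2 | evidence) = 0.051435 / 0.12524 ≈ 0.411.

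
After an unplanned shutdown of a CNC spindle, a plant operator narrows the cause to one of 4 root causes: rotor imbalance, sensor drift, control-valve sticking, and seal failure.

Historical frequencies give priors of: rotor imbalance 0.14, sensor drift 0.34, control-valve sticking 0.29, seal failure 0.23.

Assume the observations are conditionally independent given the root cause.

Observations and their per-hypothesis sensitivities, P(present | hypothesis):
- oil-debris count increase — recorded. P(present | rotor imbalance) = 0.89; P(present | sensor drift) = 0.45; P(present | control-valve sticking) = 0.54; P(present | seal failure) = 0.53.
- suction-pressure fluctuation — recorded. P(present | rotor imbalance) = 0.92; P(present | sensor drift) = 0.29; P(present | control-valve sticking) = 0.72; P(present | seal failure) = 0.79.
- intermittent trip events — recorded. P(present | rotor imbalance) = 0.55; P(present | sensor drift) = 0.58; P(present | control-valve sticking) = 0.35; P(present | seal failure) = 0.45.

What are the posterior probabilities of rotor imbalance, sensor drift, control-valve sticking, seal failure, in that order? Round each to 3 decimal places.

0.367, 0.150, 0.230, 0.253

Multiply each prior by the joint likelihood of the evidence pattern:
  rotor imbalance: 0.14 × 0.89 × 0.92 × 0.55 = 0.063048
  sensor drift: 0.34 × 0.45 × 0.29 × 0.58 = 0.025735
  control-valve sticking: 0.29 × 0.54 × 0.72 × 0.35 = 0.039463
  seal failure: 0.23 × 0.53 × 0.79 × 0.45 = 0.043335
The unnormalized weights sum to 0.17158.
P(rotor imbalance | evidence) = 0.063048 / 0.17158 ≈ 0.367
P(sensor drift | evidence) = 0.025735 / 0.17158 ≈ 0.150
P(control-valve sticking | evidence) = 0.039463 / 0.17158 ≈ 0.230
P(seal failure | evidence) = 0.043335 / 0.17158 ≈ 0.253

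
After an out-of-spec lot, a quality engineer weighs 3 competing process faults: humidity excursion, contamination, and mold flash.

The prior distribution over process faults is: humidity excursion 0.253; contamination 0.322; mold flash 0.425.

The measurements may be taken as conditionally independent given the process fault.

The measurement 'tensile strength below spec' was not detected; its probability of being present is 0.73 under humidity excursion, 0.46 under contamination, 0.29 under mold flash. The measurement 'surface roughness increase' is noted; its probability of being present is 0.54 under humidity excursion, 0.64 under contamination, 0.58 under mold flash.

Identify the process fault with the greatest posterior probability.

mold flash

For each hypothesis, the unnormalized posterior weight is prior × product of the measurement likelihoods (using 1 − P(present | H) for each absent measurement):
  humidity excursion: 0.253 × (1 − 0.73) × 0.54 = 0.036887
  contamination: 0.322 × (1 − 0.46) × 0.64 = 0.11128
  mold flash: 0.425 × (1 − 0.29) × 0.58 = 0.17501
Normalizing constant Z = 0.036887 + 0.11128 + 0.17501 = 0.32319.
P(humidity excursion | evidence) ≈ 0.036887 / 0.32319 ≈ 0.114
P(contamination | evidence) ≈ 0.11128 / 0.32319 ≈ 0.344
P(mold flash | evidence) ≈ 0.17501 / 0.32319 ≈ 0.542
The largest is 0.542, so mold flash is most probable.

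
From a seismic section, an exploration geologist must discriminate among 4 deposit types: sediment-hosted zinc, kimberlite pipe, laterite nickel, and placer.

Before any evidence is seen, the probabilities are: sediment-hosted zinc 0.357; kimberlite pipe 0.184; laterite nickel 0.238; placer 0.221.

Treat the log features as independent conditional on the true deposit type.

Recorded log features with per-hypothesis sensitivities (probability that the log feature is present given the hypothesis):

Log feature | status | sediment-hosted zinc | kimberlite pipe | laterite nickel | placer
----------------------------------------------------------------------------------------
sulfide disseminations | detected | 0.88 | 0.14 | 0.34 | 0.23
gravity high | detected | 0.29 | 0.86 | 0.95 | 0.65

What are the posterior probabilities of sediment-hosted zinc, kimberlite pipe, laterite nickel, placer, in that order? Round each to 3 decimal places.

0.408, 0.099, 0.344, 0.148

Multiply each prior by the joint likelihood of the log feature pattern:
  sediment-hosted zinc: 0.357 × 0.88 × 0.29 = 0.091106
  kimberlite pipe: 0.184 × 0.14 × 0.86 = 0.022154
  laterite nickel: 0.238 × 0.34 × 0.95 = 0.076874
  placer: 0.221 × 0.23 × 0.65 = 0.033039
The unnormalized weights sum to 0.22317.
P(sediment-hosted zinc | evidence) = 0.091106 / 0.22317 ≈ 0.408
P(kimberlite pipe | evidence) = 0.022154 / 0.22317 ≈ 0.099
P(laterite nickel | evidence) = 0.076874 / 0.22317 ≈ 0.344
P(placer | evidence) = 0.033039 / 0.22317 ≈ 0.148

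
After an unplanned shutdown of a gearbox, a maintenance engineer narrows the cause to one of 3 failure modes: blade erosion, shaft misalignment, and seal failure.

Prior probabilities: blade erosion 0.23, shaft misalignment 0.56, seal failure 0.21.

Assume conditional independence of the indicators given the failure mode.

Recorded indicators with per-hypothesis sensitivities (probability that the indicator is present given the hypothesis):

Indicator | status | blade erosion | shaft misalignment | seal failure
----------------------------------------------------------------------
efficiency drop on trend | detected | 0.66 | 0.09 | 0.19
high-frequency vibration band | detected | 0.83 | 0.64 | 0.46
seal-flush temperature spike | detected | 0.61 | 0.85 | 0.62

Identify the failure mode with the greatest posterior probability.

blade erosion

Multiply each prior by the joint likelihood of the indicator pattern:
  blade erosion: 0.23 × 0.66 × 0.83 × 0.61 = 0.076856
  shaft misalignment: 0.56 × 0.09 × 0.64 × 0.85 = 0.027418
  seal failure: 0.21 × 0.19 × 0.46 × 0.62 = 0.011379
The unnormalized weights sum to 0.11565.
P(blade erosion | evidence) ≈ 0.076856 / 0.11565 ≈ 0.665
P(shaft misalignment | evidence) ≈ 0.027418 / 0.11565 ≈ 0.237
P(seal failure | evidence) ≈ 0.011379 / 0.11565 ≈ 0.098
The largest is 0.665, so blade erosion is most probable.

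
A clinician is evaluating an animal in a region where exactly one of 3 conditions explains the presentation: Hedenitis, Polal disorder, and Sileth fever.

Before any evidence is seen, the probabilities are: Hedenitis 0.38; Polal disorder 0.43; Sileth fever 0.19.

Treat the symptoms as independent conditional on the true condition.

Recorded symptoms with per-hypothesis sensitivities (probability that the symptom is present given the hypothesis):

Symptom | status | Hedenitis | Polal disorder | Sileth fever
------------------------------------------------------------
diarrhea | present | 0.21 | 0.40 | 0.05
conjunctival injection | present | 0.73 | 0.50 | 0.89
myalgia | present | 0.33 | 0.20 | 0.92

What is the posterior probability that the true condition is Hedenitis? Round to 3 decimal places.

By Bayes' rule with conditional independence, the unnormalized weight for each hypothesis is prior × ∏ likelihoods:
  Hedenitis: 0.38 × 0.21 × 0.73 × 0.33 = 0.019224
  Polal disorder: 0.43 × 0.40 × 0.50 × 0.20 = 0.0172
  Sileth fever: 0.19 × 0.05 × 0.89 × 0.92 = 0.0077786
Normalizing constant Z = 0.019224 + 0.0172 + 0.0077786 = 0.044202.
P(Hedenitis | evidence) = 0.019224 / 0.044202 ≈ 0.435.

0.435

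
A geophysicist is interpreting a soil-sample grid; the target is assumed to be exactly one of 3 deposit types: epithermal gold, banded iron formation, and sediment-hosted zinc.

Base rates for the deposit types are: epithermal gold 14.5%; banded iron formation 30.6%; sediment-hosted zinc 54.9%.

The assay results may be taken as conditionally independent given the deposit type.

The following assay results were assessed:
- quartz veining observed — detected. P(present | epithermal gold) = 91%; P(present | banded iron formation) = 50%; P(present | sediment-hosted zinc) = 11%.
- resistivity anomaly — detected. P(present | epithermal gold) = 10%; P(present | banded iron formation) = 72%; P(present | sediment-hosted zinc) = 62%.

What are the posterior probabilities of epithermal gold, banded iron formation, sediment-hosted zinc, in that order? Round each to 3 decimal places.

0.082, 0.685, 0.233

By Bayes' rule with conditional independence, the unnormalized weight for each hypothesis is prior × ∏ likelihoods:
  epithermal gold: 0.145 × 0.91 × 0.10 = 0.013195
  banded iron formation: 0.306 × 0.50 × 0.72 = 0.11016
  sediment-hosted zinc: 0.549 × 0.11 × 0.62 = 0.037442
The unnormalized weights sum to 0.1608.
P(epithermal gold | evidence) = 0.013195 / 0.1608 ≈ 0.082
P(banded iron formation | evidence) = 0.11016 / 0.1608 ≈ 0.685
P(sediment-hosted zinc | evidence) = 0.037442 / 0.1608 ≈ 0.233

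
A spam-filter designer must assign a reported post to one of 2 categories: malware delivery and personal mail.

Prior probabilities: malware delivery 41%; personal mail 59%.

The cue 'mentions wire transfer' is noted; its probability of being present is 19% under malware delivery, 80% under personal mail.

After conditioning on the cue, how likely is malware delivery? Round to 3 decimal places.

By Bayes' rule, the unnormalized weight for each hypothesis is prior × likelihood:
  malware delivery: 0.41 × 0.19 = 0.0779
  personal mail: 0.59 × 0.80 = 0.472
Normalizing constant Z = 0.0779 + 0.472 = 0.5499.
P(malware delivery | evidence) = 0.0779 / 0.5499 ≈ 0.142.

0.142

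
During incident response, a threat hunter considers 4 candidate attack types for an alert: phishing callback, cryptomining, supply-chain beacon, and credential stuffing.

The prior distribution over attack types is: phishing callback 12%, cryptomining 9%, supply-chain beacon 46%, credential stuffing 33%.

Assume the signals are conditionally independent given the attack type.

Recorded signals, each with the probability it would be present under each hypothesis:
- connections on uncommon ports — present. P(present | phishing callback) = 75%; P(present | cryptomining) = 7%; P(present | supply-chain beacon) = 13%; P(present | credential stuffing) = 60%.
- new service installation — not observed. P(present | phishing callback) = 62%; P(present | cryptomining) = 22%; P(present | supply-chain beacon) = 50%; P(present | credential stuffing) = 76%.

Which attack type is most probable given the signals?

credential stuffing

Multiply each prior by the joint likelihood of the signal pattern (using 1 − P(present | H) for each absent signal):
  phishing callback: 0.12 × 0.75 × (1 − 0.62) = 0.0342
  cryptomining: 0.09 × 0.07 × (1 − 0.22) = 0.004914
  supply-chain beacon: 0.46 × 0.13 × (1 − 0.50) = 0.0299
  credential stuffing: 0.33 × 0.60 × (1 − 0.76) = 0.04752
The unnormalized weights sum to 0.11653.
P(phishing callback | evidence) ≈ 0.0342 / 0.11653 ≈ 0.293
P(cryptomining | evidence) ≈ 0.004914 / 0.11653 ≈ 0.042
P(supply-chain beacon | evidence) ≈ 0.0299 / 0.11653 ≈ 0.257
P(credential stuffing | evidence) ≈ 0.04752 / 0.11653 ≈ 0.408
The largest is 0.408, so credential stuffing is most probable.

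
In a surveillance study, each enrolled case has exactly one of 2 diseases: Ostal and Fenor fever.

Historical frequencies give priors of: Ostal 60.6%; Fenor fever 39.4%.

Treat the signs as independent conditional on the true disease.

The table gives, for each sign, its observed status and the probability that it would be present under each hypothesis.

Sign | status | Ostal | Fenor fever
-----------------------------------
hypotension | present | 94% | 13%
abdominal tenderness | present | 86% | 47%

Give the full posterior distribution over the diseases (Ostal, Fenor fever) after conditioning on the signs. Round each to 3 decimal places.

Multiply each prior by the joint likelihood of the sign pattern:
  Ostal: 0.606 × 0.94 × 0.86 = 0.48989
  Fenor fever: 0.394 × 0.13 × 0.47 = 0.024073
Marginal likelihood of the evidence = 0.51396.
P(Ostal | evidence) = 0.48989 / 0.51396 ≈ 0.953
P(Fenor fever | evidence) = 0.024073 / 0.51396 ≈ 0.047

0.953, 0.047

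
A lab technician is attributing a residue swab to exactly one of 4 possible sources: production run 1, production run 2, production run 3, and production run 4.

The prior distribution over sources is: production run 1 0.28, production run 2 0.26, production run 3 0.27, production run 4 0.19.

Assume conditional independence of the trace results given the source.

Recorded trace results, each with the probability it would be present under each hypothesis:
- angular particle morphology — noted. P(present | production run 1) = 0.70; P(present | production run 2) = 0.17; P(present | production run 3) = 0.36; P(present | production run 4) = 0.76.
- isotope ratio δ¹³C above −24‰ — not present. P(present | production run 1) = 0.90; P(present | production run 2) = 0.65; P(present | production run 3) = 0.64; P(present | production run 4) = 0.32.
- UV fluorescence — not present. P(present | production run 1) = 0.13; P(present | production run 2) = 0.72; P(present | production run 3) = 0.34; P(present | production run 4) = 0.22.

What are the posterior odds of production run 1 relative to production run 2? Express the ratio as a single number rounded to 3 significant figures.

3.94

The normalizing constant cancels in an odds ratio, so compute prior × likelihood for the two hypotheses only (using 1 − P(present | H) for each absent trace result):
  production run 1: 0.28 × 0.70 × (1 − 0.90) × (1 − 0.13) = 0.017052
  production run 2: 0.26 × 0.17 × (1 − 0.65) × (1 − 0.72) = 0.0043316
Posterior odds = 0.017052 / 0.0043316 ≈ 3.94.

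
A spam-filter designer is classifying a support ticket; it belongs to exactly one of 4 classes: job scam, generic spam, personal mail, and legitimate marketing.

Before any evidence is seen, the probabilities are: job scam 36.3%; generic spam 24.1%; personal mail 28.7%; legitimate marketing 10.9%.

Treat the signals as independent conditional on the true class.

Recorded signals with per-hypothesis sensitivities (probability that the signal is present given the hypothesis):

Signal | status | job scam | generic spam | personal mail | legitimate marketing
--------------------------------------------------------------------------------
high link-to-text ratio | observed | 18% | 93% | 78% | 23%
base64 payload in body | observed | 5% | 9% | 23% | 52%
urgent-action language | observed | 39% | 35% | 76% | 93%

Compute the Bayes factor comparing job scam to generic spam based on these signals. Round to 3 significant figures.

The Bayes factor is the ratio of the joint likelihoods of the signal pattern under the two hypotheses.
  job scam: 0.18 × 0.05 × 0.39 = 0.00351
  generic spam: 0.93 × 0.09 × 0.35 = 0.029295
Bayes factor = 0.00351 / 0.029295 ≈ 0.120

0.120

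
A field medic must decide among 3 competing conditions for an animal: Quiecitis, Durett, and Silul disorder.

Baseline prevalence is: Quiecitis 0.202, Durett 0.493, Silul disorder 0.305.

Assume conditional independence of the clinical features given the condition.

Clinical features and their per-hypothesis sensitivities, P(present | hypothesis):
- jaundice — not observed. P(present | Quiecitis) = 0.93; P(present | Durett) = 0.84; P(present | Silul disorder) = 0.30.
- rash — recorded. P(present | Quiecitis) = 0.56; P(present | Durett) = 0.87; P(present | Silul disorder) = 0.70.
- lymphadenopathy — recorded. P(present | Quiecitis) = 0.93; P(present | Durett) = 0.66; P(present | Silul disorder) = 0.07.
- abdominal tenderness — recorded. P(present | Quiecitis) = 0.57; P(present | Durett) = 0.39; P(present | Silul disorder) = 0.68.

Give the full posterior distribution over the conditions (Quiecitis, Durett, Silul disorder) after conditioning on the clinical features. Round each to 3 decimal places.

By Bayes' rule with conditional independence, the unnormalized weight for each hypothesis is prior × ∏ likelihoods (using 1 − P(present | H) for each absent clinical feature):
  Quiecitis: 0.202 × (1 − 0.93) × 0.56 × 0.93 × 0.57 = 0.0041975
  Durett: 0.493 × (1 − 0.84) × 0.87 × 0.66 × 0.39 = 0.017664
  Silul disorder: 0.305 × (1 − 0.30) × 0.70 × 0.07 × 0.68 = 0.0071138
The unnormalized weights sum to 0.028976.
P(Quiecitis | evidence) = 0.0041975 / 0.028976 ≈ 0.145
P(Durett | evidence) = 0.017664 / 0.028976 ≈ 0.610
P(Silul disorder | evidence) = 0.0071138 / 0.028976 ≈ 0.246

0.145, 0.610, 0.246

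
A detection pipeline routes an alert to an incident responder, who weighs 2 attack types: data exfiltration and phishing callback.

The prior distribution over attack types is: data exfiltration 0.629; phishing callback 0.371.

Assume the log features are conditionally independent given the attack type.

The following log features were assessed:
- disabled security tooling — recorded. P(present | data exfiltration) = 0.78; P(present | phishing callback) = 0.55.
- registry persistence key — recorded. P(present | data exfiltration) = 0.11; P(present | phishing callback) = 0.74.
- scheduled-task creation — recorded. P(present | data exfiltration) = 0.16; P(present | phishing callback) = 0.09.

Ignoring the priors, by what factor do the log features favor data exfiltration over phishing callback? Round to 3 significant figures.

0.375

Joint likelihood of the log feature pattern under each hypothesis:
  data exfiltration: 0.78 × 0.11 × 0.16 = 0.013728
  phishing callback: 0.55 × 0.74 × 0.09 = 0.03663
Bayes factor = 0.013728 / 0.03663 ≈ 0.375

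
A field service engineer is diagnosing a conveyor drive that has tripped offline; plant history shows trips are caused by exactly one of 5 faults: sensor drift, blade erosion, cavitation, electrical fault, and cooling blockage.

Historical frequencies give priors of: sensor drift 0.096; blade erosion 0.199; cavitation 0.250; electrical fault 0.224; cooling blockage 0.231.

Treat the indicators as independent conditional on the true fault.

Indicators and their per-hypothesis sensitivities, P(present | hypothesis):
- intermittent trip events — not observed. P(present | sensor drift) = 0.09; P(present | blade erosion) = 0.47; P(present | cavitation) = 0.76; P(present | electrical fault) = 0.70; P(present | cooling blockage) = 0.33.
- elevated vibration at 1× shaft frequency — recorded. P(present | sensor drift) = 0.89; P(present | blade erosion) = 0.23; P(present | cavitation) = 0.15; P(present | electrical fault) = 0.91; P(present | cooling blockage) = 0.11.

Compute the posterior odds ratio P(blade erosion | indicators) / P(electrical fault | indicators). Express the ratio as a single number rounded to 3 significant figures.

The normalizing constant cancels in an odds ratio, so compute prior × likelihood for the two hypotheses only (using 1 − P(present | H) for each absent indicator):
  blade erosion: 0.199 × (1 − 0.47) × 0.23 = 0.024258
  electrical fault: 0.224 × (1 − 0.70) × 0.91 = 0.061152
Posterior odds = 0.024258 / 0.061152 ≈ 0.397.

0.397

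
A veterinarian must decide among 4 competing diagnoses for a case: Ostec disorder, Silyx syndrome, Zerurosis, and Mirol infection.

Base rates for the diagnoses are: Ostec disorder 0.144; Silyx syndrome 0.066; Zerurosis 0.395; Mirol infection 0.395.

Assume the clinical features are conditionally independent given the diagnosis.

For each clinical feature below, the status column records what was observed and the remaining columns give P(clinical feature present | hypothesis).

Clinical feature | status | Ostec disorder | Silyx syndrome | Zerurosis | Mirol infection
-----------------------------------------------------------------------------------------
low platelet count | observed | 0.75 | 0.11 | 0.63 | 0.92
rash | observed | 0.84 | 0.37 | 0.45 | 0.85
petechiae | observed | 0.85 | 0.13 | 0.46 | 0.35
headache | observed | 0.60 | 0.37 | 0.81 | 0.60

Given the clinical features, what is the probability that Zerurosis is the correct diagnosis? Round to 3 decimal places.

0.273

For each hypothesis, the unnormalized posterior weight is prior × product of the clinical feature likelihoods:
  Ostec disorder: 0.144 × 0.75 × 0.84 × 0.85 × 0.60 = 0.046267
  Silyx syndrome: 0.066 × 0.11 × 0.37 × 0.13 × 0.37 = 0.00012921
  Zerurosis: 0.395 × 0.63 × 0.45 × 0.46 × 0.81 = 0.041725
  Mirol infection: 0.395 × 0.92 × 0.85 × 0.35 × 0.60 = 0.064867
Normalizing constant Z = 0.046267 + 0.00012921 + 0.041725 + 0.064867 = 0.15299.
P(Zerurosis | evidence) = 0.041725 / 0.15299 ≈ 0.273.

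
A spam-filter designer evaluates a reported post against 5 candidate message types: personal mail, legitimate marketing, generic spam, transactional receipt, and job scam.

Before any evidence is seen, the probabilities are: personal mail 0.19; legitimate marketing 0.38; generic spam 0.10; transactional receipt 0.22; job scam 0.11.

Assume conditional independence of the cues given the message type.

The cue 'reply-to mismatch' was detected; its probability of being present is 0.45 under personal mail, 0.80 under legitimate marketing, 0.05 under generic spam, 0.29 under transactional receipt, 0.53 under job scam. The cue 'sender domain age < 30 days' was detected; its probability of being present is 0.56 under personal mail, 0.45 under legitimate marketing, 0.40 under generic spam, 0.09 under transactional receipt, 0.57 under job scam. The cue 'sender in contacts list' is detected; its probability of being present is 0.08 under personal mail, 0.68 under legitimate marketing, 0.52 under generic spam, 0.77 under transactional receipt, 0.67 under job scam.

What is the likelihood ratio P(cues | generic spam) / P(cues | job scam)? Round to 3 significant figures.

0.0514

Take the product of per-cue likelihoods under each hypothesis, then divide.
  generic spam: 0.05 × 0.40 × 0.52 = 0.0104
  job scam: 0.53 × 0.57 × 0.67 = 0.20241
Bayes factor = 0.0104 / 0.20241 ≈ 0.0514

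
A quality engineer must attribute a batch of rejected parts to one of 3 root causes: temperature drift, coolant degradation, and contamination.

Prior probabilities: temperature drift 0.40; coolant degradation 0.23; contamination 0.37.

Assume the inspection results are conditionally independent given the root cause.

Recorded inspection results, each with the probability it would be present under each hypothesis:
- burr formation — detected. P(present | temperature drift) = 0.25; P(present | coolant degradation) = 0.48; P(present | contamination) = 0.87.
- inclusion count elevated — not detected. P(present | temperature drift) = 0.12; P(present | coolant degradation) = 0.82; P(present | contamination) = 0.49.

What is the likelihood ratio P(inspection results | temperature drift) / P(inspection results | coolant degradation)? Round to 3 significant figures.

2.55

Take the product of per-inspection result likelihoods under each hypothesis (using 1 − P(present | H) for each absent inspection result), then divide.
  temperature drift: 0.25 × (1 − 0.12) = 0.22
  coolant degradation: 0.48 × (1 − 0.82) = 0.0864
Bayes factor = 0.22 / 0.0864 ≈ 2.55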